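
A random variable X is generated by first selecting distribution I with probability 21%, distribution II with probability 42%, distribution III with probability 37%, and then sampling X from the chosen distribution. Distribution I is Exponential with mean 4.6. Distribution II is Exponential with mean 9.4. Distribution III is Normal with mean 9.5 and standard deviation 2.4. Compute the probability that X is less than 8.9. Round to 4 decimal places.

0.5852

Conditional on each component, P(X < 8.9): I: 0.855544; II: 0.612023; III: 0.401294.
By total probability, P(X < 8.9) = 0.21·0.855544 + 0.42·0.612023 + 0.37·0.401294 = 0.585193.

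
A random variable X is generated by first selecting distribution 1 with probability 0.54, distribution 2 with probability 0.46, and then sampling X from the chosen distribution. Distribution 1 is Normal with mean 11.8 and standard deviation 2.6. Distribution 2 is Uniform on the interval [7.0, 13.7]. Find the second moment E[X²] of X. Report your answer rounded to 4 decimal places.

129.8371

For each component E[X²] = Var + (mean)², giving 1: 146; 2: 110.863.
Overall E[X²] = 0.54·146 + 0.46·110.863 = 129.837.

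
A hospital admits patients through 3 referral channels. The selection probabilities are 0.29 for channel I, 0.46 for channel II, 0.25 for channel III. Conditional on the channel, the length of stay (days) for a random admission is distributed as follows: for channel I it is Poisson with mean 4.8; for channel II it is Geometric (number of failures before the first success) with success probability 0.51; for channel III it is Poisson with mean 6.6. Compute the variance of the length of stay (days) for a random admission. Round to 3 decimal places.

Per component, I: μ=4.8, E[X²]=27.84; II: μ=0.960784, E[X²]=2.807; III: μ=6.6, E[X²]=50.16.
E[X] = 0.29·4.8 + 0.46·0.960784 + 0.25·6.6 = 3.48396.
E[X²] = 0.29·27.84 + 0.46·2.807 + 0.25·50.16 = 21.9048.
Var(X) = E[X²] − (E[X])² = 21.9048 − 12.138 = 9.76684.

9.767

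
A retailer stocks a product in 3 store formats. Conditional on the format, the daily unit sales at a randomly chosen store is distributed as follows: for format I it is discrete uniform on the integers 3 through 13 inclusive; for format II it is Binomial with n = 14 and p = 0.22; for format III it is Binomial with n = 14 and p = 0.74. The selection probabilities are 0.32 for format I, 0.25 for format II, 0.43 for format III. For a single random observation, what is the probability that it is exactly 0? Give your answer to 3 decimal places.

0.008

Conditional on each format, P(X = 0): I: 0; II: 0.0308549; III: 6.451e-09.
By total probability, P(X = 0) = 0.32·0 + 0.25·0.0308549 + 0.43·6.451e-09 = 0.00771373.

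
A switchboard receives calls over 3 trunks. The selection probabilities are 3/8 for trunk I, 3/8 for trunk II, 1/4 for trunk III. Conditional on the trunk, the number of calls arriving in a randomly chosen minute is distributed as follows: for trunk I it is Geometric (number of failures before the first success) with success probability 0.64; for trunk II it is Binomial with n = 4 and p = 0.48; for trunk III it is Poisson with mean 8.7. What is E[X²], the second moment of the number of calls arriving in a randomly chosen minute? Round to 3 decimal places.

For each component E[X²] = Var + (mean)², giving I: 1.19531; II: 4.6848; III: 84.39.
Overall E[X²] = 0.375·1.19531 + 0.375·4.6848 + 0.25·84.39 = 23.3025.

23.303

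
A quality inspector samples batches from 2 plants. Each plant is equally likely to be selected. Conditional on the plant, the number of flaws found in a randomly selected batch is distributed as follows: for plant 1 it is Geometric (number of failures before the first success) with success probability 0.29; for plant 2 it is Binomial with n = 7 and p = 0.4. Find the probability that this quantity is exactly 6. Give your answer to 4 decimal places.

0.0272

Conditional on each plant, P(X = 6): 1: 0.0371491; 2: 0.0172032.
By total probability, P(X = 6) = 0.5·0.0371491 + 0.5·0.0172032 = 0.0271761.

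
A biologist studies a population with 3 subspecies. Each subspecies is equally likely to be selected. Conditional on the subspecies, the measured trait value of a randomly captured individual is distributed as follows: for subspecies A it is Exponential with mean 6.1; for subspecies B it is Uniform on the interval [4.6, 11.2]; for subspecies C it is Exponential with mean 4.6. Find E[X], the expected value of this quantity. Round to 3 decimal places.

Component means — A: 6.1; B: 7.9; C: 4.6.
E[X] = 0.333333·6.1 + 0.333333·7.9 + 0.333333·4.6 = 6.2.

6.200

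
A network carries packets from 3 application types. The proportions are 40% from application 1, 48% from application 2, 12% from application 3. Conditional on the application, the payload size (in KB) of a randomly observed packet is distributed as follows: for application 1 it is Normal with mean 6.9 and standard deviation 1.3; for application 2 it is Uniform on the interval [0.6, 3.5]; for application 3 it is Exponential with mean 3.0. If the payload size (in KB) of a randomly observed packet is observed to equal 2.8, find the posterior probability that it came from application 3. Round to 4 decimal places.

Likelihoods f(2.8 | ·): 1: 0.00212353; 2: 0.344828; 3: 0.13108.
Posterior ∝ prior × likelihood. Numerator for 3: 0.12·0.13108 = 0.0157296.
Normalizing constant: 0.4·0.00212353 + 0.48·0.344828 + 0.12·0.13108 = 0.182096.
P(3 | observation) = 0.0157296 / 0.182096 = 0.0863808.

0.0864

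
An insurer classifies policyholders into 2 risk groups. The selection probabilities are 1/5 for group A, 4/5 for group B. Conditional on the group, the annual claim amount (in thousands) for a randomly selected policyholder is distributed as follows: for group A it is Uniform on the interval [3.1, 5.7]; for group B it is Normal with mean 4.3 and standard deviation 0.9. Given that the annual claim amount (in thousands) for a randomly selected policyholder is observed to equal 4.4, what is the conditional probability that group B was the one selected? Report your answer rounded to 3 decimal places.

Likelihoods f(4.4 | ·): A: 0.384615; B: 0.440541.
Posterior ∝ prior × likelihood. Numerator for B: 0.8·0.440541 = 0.352433.
Normalizing constant: 0.2·0.384615 + 0.8·0.440541 = 0.429356.
P(B | observation) = 0.352433 / 0.429356 = 0.820841.

0.821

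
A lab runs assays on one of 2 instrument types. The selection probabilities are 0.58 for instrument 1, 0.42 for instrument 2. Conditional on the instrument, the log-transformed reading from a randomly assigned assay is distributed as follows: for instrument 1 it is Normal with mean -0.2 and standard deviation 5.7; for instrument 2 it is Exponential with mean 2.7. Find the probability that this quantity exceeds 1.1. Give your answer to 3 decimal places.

Conditional on each instrument, P(X > 1.1): 1: 0.409796; 2: 0.665373.
By total probability, P(X > 1.1) = 0.58·0.409796 + 0.42·0.665373 = 0.517138.

0.517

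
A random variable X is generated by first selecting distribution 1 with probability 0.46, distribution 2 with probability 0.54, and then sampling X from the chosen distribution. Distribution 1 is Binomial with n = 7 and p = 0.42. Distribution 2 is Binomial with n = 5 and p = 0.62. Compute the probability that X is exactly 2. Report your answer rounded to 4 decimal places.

Conditional on each component, P(X = 2): 1: 0.243141; 2: 0.210928.
By total probability, P(X = 2) = 0.46·0.243141 + 0.54·0.210928 = 0.225746.

0.2257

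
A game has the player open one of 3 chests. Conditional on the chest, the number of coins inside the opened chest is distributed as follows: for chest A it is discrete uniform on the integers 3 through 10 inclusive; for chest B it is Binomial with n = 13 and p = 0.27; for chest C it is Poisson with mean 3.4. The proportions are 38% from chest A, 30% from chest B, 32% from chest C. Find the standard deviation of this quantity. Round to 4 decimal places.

Per component, A: μ=6.5, E[X²]=47.5; B: μ=3.51, E[X²]=14.8824; C: μ=3.4, E[X²]=14.96.
E[X] = 0.38·6.5 + 0.3·3.51 + 0.32·3.4 = 4.611.
E[X²] = 0.38·47.5 + 0.3·14.8824 + 0.32·14.96 = 27.3019.
Var(X) = E[X²] − (E[X])² = 27.3019 − 21.2613 = 6.0406.
SD(X) = √6.0406 = 2.45776.

2.4578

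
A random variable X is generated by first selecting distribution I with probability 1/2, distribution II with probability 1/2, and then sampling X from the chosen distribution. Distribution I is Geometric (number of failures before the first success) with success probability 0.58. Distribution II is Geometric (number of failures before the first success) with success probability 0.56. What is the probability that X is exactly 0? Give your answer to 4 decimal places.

0.5700

Conditional on each component, P(X = 0): I: 0.58; II: 0.56.
By total probability, P(X = 0) = 0.5·0.58 + 0.5·0.56 = 0.57.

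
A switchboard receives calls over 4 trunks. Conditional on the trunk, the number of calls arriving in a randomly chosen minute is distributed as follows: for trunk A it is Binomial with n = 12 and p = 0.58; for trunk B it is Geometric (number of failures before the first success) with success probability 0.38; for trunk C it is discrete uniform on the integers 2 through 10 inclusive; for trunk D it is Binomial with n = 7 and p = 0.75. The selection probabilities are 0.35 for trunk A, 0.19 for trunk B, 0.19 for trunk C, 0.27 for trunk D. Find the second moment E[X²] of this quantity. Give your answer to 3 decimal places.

For each component E[X²] = Var + (mean)², giving A: 51.3648; B: 6.95568; C: 42.6667; D: 28.875.
Overall E[X²] = 0.35·51.3648 + 0.19·6.95568 + 0.19·42.6667 + 0.27·28.875 = 35.2022.

35.202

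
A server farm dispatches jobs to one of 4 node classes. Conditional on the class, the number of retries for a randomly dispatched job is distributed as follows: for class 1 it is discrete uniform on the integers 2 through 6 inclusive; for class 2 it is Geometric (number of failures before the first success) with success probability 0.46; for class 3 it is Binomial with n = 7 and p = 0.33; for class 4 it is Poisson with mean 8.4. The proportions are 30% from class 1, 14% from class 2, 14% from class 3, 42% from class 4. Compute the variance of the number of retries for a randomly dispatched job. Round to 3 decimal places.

12.873

Per component, 1: μ=4, E[X²]=18; 2: μ=1.17391, E[X²]=3.93006; 3: μ=2.31, E[X²]=6.8838; 4: μ=8.4, E[X²]=78.96.
E[X] = 0.3·4 + 0.14·1.17391 + 0.14·2.31 + 0.42·8.4 = 5.21575.
E[X²] = 0.3·18 + 0.14·3.93006 + 0.14·6.8838 + 0.42·78.96 = 40.0771.
Var(X) = E[X²] − (E[X])² = 40.0771 − 27.204 = 12.8731.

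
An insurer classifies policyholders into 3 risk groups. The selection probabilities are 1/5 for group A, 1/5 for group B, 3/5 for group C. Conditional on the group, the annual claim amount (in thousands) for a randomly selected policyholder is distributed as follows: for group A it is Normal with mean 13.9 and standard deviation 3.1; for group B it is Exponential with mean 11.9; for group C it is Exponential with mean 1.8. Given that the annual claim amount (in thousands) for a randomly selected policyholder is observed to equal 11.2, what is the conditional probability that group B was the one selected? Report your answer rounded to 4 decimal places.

0.2641

Likelihoods f(11.2 | ·): A: 0.0880691; B: 0.0327873; C: 0.00110268.
Posterior ∝ prior × likelihood. Numerator for B: 0.2·0.0327873 = 0.00655745.
Normalizing constant: 0.2·0.0880691 + 0.2·0.0327873 + 0.6·0.00110268 = 0.0248329.
P(B | observation) = 0.00655745 / 0.0248329 = 0.264063.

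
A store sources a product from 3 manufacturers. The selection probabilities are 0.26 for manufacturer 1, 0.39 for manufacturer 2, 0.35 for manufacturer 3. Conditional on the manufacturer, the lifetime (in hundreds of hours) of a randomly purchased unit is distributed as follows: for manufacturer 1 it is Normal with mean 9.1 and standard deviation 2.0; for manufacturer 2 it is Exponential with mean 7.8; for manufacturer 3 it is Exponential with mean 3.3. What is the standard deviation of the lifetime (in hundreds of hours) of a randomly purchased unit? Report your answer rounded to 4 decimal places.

Per component, 1: μ=9.1, E[X²]=86.81; 2: μ=7.8, E[X²]=121.68; 3: μ=3.3, E[X²]=21.78.
E[X] = 0.26·9.1 + 0.39·7.8 + 0.35·3.3 = 6.563.
E[X²] = 0.26·86.81 + 0.39·121.68 + 0.35·21.78 = 77.6488.
Var(X) = E[X²] − (E[X])² = 77.6488 − 43.073 = 34.5758.
SD(X) = √34.5758 = 5.88012.

5.8801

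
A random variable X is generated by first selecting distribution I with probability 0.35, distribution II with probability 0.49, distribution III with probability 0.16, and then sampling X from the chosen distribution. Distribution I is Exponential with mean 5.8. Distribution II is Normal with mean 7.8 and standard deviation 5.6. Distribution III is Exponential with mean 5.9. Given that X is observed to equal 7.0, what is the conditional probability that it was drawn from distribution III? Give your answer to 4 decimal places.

0.1360

Likelihoods f(7.0 | ·): I: 0.0515731; II: 0.0705165; III: 0.0517468.
Posterior ∝ prior × likelihood. Numerator for III: 0.16·0.0517468 = 0.00827949.
Normalizing constant: 0.35·0.0515731 + 0.49·0.0705165 + 0.16·0.0517468 = 0.0608831.
P(III | observation) = 0.00827949 / 0.0608831 = 0.13599.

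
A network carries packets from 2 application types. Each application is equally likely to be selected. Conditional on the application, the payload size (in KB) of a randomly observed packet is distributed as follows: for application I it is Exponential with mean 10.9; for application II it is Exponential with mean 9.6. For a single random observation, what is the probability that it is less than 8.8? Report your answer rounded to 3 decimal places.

Conditional on each application, P(X < 8.8): I: 0.553957; II: 0.60015.
By total probability, P(X < 8.8) = 0.5·0.553957 + 0.5·0.60015 = 0.577054.

0.577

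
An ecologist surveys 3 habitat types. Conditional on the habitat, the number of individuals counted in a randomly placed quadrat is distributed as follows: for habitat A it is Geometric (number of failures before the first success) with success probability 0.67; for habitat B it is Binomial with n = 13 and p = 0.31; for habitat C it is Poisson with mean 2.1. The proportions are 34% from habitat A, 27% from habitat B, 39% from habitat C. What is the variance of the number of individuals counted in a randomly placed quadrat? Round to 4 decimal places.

Per component, A: μ=0.492537, E[X²]=0.977723; B: μ=4.03, E[X²]=19.0216; C: μ=2.1, E[X²]=6.51.
E[X] = 0.34·0.492537 + 0.27·4.03 + 0.39·2.1 = 2.07456.
E[X²] = 0.34·0.977723 + 0.27·19.0216 + 0.39·6.51 = 8.00716.
Var(X) = E[X²] − (E[X])² = 8.00716 − 4.30381 = 3.70335.

3.7033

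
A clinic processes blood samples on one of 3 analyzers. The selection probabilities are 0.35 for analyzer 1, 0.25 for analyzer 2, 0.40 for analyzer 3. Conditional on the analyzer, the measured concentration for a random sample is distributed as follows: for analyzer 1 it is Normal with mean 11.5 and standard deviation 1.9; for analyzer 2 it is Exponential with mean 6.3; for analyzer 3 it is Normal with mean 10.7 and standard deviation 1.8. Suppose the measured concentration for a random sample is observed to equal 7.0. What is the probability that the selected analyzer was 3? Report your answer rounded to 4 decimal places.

Likelihoods f(7.0 | ·): 1: 0.0127083; 2: 0.0522529; 3: 0.0267993.
Posterior ∝ prior × likelihood. Numerator for 3: 0.4·0.0267993 = 0.0107197.
Normalizing constant: 0.35·0.0127083 + 0.25·0.0522529 + 0.4·0.0267993 = 0.0282308.
P(3 | observation) = 0.0107197 / 0.0282308 = 0.379717.

0.3797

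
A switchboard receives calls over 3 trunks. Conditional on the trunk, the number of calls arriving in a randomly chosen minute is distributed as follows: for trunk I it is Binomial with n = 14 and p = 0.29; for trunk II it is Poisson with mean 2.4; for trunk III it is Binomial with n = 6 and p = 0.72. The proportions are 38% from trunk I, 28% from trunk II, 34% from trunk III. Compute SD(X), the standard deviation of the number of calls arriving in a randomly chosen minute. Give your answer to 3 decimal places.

1.683

Per component, I: μ=4.06, E[X²]=19.3662; II: μ=2.4, E[X²]=8.16; III: μ=4.32, E[X²]=19.872.
E[X] = 0.38·4.06 + 0.28·2.4 + 0.34·4.32 = 3.6836.
E[X²] = 0.38·19.3662 + 0.28·8.16 + 0.34·19.872 = 16.4004.
Var(X) = E[X²] − (E[X])² = 16.4004 − 13.5689 = 2.83153.
SD(X) = √2.83153 = 1.68271.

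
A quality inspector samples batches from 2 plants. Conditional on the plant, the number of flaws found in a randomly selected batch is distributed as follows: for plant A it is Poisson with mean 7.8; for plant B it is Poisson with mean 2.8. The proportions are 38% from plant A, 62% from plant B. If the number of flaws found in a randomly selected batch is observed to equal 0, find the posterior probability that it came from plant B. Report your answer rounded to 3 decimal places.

Likelihoods P(X=0 | ·): A: 0.000409735; B: 0.0608101.
Posterior ∝ prior × likelihood. Numerator for B: 0.62·0.0608101 = 0.0377022.
Normalizing constant: 0.38·0.000409735 + 0.62·0.0608101 = 0.0378579.
P(B | observation) = 0.0377022 / 0.0378579 = 0.995887.

0.996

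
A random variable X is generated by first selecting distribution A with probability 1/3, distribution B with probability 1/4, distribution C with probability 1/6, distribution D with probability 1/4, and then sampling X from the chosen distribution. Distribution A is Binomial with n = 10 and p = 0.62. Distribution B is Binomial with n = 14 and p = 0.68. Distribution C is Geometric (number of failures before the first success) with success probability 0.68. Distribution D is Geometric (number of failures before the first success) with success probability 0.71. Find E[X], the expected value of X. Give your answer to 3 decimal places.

4.627

Component means — A: 6.2; B: 9.52; C: 0.470588; D: 0.408451.
E[X] = 0.333333·6.2 + 0.25·9.52 + 0.166667·0.470588 + 0.25·0.408451 = 4.62721.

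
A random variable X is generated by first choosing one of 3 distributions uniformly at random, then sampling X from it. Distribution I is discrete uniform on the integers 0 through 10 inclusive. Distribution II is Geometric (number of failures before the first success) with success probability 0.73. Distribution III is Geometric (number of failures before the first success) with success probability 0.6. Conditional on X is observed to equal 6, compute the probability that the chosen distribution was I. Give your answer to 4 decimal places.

Likelihoods P(X=6 | ·): I: 0.0909091; II: 0.000282817; III: 0.0024576.
Posterior ∝ prior × likelihood. Numerator for I: 0.333333·0.0909091 = 0.030303.
Normalizing constant: 0.333333·0.0909091 + 0.333333·0.000282817 + 0.333333·0.0024576 = 0.0312165.
P(I | observation) = 0.030303 / 0.0312165 = 0.970738.

0.9707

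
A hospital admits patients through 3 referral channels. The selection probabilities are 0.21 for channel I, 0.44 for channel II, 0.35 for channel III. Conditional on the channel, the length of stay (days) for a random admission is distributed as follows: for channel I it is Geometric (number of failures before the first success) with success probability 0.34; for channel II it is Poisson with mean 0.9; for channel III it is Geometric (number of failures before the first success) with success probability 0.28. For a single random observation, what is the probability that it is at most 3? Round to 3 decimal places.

Conditional on each channel, P(X ≤ 3): I: 0.810253; II: 0.986541; III: 0.731261.
By total probability, P(X ≤ 3) = 0.21·0.810253 + 0.44·0.986541 + 0.35·0.731261 = 0.860173.

0.860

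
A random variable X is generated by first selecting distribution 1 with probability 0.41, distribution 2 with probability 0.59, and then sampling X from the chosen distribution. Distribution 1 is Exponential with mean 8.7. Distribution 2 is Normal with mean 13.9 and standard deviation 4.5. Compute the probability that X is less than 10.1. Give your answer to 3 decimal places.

Conditional on each component, P(X < 10.1): 1: 0.686802; 2: 0.199211.
By total probability, P(X < 10.1) = 0.41·0.686802 + 0.59·0.199211 = 0.399123.

0.399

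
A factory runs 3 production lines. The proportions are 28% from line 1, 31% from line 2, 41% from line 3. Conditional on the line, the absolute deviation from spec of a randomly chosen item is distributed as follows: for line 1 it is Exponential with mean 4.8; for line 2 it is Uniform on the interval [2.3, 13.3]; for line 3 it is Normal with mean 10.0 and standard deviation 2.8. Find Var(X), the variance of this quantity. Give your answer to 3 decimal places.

17.292

Per component, 1: μ=4.8, E[X²]=46.08; 2: μ=7.8, E[X²]=70.9233; 3: μ=10, E[X²]=107.84.
E[X] = 0.28·4.8 + 0.31·7.8 + 0.41·10 = 7.862.
E[X²] = 0.28·46.08 + 0.31·70.9233 + 0.41·107.84 = 79.103.
Var(X) = E[X²] − (E[X])² = 79.103 − 61.811 = 17.292.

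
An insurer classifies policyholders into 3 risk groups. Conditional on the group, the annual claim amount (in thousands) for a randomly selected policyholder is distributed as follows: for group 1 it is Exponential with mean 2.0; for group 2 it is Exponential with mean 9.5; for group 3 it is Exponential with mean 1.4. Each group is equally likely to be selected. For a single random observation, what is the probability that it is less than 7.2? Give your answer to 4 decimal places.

Conditional on each group, P(X < 7.2): 1: 0.972676; 2: 0.531348; 3: 0.994159.
By total probability, P(X < 7.2) = 0.333333·0.972676 + 0.333333·0.531348 + 0.333333·0.994159 = 0.832728.

0.8327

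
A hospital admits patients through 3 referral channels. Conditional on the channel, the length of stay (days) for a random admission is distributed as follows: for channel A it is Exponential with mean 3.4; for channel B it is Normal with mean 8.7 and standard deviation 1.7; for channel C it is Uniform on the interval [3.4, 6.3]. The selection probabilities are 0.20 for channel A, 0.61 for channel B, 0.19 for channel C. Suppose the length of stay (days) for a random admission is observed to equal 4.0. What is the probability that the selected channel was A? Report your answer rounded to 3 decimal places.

0.209

Likelihoods f(4.0 | ·): A: 0.0906956; B: 0.00513659; C: 0.344828.
Posterior ∝ prior × likelihood. Numerator for A: 0.2·0.0906956 = 0.0181391.
Normalizing constant: 0.2·0.0906956 + 0.61·0.00513659 + 0.19·0.344828 = 0.0867897.
P(A | observation) = 0.0181391 / 0.0867897 = 0.209001.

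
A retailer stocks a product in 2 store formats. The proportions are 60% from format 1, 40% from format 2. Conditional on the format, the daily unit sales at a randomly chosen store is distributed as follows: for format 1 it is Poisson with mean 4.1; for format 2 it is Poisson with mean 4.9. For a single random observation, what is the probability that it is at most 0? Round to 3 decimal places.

Conditional on each format, P(X ≤ 0): 1: 0.0165727; 2: 0.00744658.
By total probability, P(X ≤ 0) = 0.6·0.0165727 + 0.4·0.00744658 = 0.0129222.

0.013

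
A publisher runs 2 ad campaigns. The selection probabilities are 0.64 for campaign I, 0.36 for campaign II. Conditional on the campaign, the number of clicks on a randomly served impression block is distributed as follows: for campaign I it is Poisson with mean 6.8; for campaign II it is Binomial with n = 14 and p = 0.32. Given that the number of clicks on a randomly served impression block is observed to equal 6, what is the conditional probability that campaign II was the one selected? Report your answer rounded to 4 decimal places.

Likelihoods P(X=6 | ·): I: 0.152939; II: 0.14741.
Posterior ∝ prior × likelihood. Numerator for II: 0.36·0.14741 = 0.0530675.
Normalizing constant: 0.64·0.152939 + 0.36·0.14741 = 0.150949.
P(II | observation) = 0.0530675 / 0.150949 = 0.35156.

0.3516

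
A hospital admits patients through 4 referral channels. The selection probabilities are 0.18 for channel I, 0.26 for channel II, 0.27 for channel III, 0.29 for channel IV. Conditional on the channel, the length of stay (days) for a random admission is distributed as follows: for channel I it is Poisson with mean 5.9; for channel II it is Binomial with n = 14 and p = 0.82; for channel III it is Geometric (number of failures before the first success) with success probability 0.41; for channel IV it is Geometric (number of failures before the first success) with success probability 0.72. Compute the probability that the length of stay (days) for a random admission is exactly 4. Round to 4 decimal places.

Conditional on each channel, P(X = 4): I: 0.138312; II: 1.6159e-05; III: 0.0496812; IV: 0.00442552.
By total probability, P(X = 4) = 0.18·0.138312 + 0.26·1.6159e-05 + 0.27·0.0496812 + 0.29·0.00442552 = 0.0395977.

0.0396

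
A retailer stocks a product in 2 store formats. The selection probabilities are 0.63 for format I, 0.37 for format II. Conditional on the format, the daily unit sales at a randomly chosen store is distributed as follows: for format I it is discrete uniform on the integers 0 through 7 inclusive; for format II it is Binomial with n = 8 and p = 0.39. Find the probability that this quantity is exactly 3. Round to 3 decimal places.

Conditional on each format, P(X = 3): I: 0.125; II: 0.280563.
By total probability, P(X = 3) = 0.63·0.125 + 0.37·0.280563 = 0.182558.

0.183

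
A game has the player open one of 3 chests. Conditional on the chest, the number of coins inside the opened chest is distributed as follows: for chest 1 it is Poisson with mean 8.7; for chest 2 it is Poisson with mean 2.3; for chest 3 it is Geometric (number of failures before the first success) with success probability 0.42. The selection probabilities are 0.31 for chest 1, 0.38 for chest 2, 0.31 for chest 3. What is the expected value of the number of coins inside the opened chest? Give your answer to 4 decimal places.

Component means — 1: 8.7; 2: 2.3; 3: 1.38095.
E[X] = 0.31·8.7 + 0.38·2.3 + 0.31·1.38095 = 3.9991.

3.9991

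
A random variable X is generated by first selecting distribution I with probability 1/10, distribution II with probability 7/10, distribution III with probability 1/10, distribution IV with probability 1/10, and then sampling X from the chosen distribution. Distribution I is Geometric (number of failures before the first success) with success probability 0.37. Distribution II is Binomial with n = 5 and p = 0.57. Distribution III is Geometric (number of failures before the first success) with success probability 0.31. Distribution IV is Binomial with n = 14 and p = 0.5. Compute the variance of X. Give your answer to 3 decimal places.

4.222

Per component, I: μ=1.7027, E[X²]=7.5011; II: μ=2.85, E[X²]=9.348; III: μ=2.22581, E[X²]=12.1342; IV: μ=7, E[X²]=52.5.
E[X] = 0.1·1.7027 + 0.7·2.85 + 0.1·2.22581 + 0.1·7 = 3.08785.
E[X²] = 0.1·7.5011 + 0.7·9.348 + 0.1·12.1342 + 0.1·52.5 = 13.7571.
Var(X) = E[X²] − (E[X])² = 13.7571 − 9.53482 = 4.22231.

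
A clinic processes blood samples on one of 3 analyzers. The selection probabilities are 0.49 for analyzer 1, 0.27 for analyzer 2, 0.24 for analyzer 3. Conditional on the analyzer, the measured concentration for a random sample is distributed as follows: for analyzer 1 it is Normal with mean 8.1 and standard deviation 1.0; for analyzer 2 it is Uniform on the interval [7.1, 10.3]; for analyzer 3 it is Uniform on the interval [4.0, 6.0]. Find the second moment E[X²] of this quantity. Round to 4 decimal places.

59.3856

For each component E[X²] = Var + (mean)², giving 1: 66.61; 2: 76.5433; 3: 25.3333.
Overall E[X²] = 0.49·66.61 + 0.27·76.5433 + 0.24·25.3333 = 59.3856.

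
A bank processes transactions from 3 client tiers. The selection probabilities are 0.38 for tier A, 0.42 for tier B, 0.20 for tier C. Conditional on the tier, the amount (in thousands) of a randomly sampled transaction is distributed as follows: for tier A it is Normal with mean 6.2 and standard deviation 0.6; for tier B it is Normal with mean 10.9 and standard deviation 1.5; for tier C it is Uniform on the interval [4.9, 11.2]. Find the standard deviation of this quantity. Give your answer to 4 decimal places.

2.4922

Per component, A: μ=6.2, E[X²]=38.8; B: μ=10.9, E[X²]=121.06; C: μ=8.05, E[X²]=68.11.
E[X] = 0.38·6.2 + 0.42·10.9 + 0.2·8.05 = 8.544.
E[X²] = 0.38·38.8 + 0.42·121.06 + 0.2·68.11 = 79.2112.
Var(X) = E[X²] − (E[X])² = 79.2112 − 72.9999 = 6.21126.
SD(X) = √6.21126 = 2.49224.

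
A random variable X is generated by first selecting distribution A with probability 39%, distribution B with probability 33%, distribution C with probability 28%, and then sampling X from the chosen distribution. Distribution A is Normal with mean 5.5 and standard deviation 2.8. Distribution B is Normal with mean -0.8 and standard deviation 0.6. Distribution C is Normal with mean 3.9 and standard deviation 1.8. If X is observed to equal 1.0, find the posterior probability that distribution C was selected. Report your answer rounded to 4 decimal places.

Likelihoods f(1.0 | ·): A: 0.0391634; B: 0.00738641; C: 0.0605331.
Posterior ∝ prior × likelihood. Numerator for C: 0.28·0.0605331 = 0.0169493.
Normalizing constant: 0.39·0.0391634 + 0.33·0.00738641 + 0.28·0.0605331 = 0.0346605.
P(C | observation) = 0.0169493 / 0.0346605 = 0.489008.

0.4890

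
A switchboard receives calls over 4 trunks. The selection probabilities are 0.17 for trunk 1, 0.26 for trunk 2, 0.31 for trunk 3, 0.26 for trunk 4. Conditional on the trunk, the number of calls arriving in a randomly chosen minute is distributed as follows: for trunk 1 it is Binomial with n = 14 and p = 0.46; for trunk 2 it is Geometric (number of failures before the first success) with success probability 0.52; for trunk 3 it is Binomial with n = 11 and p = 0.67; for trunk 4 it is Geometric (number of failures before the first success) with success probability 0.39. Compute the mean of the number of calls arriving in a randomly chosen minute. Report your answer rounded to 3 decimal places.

4.026

Component means — 1: 6.44; 2: 0.923077; 3: 7.37; 4: 1.5641.
E[X] = 0.17·6.44 + 0.26·0.923077 + 0.31·7.37 + 0.26·1.5641 = 4.02617.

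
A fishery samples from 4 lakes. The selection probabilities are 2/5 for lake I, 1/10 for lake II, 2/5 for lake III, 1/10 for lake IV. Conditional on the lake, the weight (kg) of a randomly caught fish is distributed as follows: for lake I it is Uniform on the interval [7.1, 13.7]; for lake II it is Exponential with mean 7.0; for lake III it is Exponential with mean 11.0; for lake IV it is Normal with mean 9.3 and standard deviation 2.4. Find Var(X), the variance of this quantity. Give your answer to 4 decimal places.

56.7049

Per component, I: μ=10.4, E[X²]=111.79; II: μ=7, E[X²]=98; III: μ=11, E[X²]=242; IV: μ=9.3, E[X²]=92.25.
E[X] = 0.4·10.4 + 0.1·7 + 0.4·11 + 0.1·9.3 = 10.19.
E[X²] = 0.4·111.79 + 0.1·98 + 0.4·242 + 0.1·92.25 = 160.541.
Var(X) = E[X²] − (E[X])² = 160.541 − 103.836 = 56.7049.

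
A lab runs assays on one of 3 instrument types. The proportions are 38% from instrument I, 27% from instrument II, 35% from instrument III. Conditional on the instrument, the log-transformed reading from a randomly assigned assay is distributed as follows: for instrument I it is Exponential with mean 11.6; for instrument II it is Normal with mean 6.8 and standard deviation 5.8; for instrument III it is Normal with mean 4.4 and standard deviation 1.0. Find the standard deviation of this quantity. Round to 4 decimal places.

Per component, I: μ=11.6, E[X²]=269.12; II: μ=6.8, E[X²]=79.88; III: μ=4.4, E[X²]=20.36.
E[X] = 0.38·11.6 + 0.27·6.8 + 0.35·4.4 = 7.784.
E[X²] = 0.38·269.12 + 0.27·79.88 + 0.35·20.36 = 130.959.
Var(X) = E[X²] − (E[X])² = 130.959 − 60.5907 = 70.3685.
SD(X) = √70.3685 = 8.3886.

8.3886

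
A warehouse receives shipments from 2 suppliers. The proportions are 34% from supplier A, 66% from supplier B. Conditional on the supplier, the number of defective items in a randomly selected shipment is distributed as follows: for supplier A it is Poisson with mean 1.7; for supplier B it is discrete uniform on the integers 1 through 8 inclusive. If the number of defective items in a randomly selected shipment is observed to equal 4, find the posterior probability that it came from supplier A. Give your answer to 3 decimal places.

Likelihoods P(X=4 | ·): A: 0.0635746; B: 0.125.
Posterior ∝ prior × likelihood. Numerator for A: 0.34·0.0635746 = 0.0216154.
Normalizing constant: 0.34·0.0635746 + 0.66·0.125 = 0.104115.
P(A | observation) = 0.0216154 / 0.104115 = 0.20761.

0.208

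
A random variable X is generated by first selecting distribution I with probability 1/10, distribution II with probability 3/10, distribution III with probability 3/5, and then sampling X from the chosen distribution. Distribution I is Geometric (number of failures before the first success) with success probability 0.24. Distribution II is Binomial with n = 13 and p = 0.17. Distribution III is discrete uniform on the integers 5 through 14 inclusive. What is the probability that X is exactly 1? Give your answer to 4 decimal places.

0.0891

Conditional on each component, P(X = 1): I: 0.1824; II: 0.236227; III: 0.
By total probability, P(X = 1) = 0.1·0.1824 + 0.3·0.236227 + 0.6·0 = 0.0891081.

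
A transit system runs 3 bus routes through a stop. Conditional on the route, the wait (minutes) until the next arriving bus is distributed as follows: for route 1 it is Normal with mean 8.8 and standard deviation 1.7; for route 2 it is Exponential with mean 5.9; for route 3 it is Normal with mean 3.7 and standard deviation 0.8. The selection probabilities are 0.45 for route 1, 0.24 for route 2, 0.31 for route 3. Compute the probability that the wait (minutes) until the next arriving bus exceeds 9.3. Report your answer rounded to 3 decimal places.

0.223

Conditional on each route, P(X > 9.3): 1: 0.384334; 2: 0.206745; 3: 1.27987e-12.
By total probability, P(X > 9.3) = 0.45·0.384334 + 0.24·0.206745 + 0.31·1.27987e-12 = 0.222569.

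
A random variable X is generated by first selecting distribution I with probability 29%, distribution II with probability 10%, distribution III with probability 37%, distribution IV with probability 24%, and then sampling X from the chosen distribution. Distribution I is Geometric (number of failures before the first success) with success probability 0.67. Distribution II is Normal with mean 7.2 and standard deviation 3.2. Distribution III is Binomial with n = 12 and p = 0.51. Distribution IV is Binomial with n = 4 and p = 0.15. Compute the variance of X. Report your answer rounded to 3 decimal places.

10.967

Per component, I: μ=0.492537, E[X²]=0.977723; II: μ=7.2, E[X²]=62.08; III: μ=6.12, E[X²]=40.4532; IV: μ=0.6, E[X²]=0.87.
E[X] = 0.29·0.492537 + 0.1·7.2 + 0.37·6.12 + 0.24·0.6 = 3.27124.
E[X²] = 0.29·0.977723 + 0.1·62.08 + 0.37·40.4532 + 0.24·0.87 = 21.668.
Var(X) = E[X²] − (E[X])² = 21.668 − 10.701 = 10.967.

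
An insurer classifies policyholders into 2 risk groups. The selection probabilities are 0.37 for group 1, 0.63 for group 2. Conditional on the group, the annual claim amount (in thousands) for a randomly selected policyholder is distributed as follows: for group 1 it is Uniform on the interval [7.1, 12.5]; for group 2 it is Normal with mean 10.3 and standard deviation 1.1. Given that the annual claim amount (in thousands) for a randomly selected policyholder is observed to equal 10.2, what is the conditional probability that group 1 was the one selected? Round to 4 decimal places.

Likelihoods f(10.2 | ·): 1: 0.185185; 2: 0.361179.
Posterior ∝ prior × likelihood. Numerator for 1: 0.37·0.185185 = 0.0685185.
Normalizing constant: 0.37·0.185185 + 0.63·0.361179 = 0.296061.
P(1 | observation) = 0.0685185 / 0.296061 = 0.231433.

0.2314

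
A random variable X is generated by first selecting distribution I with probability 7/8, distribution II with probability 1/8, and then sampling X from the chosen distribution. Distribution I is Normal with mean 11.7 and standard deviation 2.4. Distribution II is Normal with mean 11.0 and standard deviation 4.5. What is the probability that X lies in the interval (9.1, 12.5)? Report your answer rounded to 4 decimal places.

Conditional on each component, P(9.1 < X < 12.5): I: 0.491228; II: 0.294127.
By total probability, P(9.1 < X < 12.5) = 0.875·0.491228 + 0.125·0.294127 = 0.466591.

0.4666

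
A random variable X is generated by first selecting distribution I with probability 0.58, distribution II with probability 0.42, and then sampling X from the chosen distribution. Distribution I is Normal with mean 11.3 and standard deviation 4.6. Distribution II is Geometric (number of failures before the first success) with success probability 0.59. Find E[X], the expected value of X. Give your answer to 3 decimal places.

Component means — I: 11.3; II: 0.694915.
E[X] = 0.58·11.3 + 0.42·0.694915 = 6.84586.

6.846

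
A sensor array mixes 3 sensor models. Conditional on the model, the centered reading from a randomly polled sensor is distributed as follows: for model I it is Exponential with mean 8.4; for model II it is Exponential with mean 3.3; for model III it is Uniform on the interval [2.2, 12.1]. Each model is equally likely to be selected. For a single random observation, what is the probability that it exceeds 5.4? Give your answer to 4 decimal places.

0.4657

Conditional on each model, P(X > 5.4): I: 0.525788; II: 0.194687; III: 0.676768.
By total probability, P(X > 5.4) = 0.333333·0.525788 + 0.333333·0.194687 + 0.333333·0.676768 = 0.465747.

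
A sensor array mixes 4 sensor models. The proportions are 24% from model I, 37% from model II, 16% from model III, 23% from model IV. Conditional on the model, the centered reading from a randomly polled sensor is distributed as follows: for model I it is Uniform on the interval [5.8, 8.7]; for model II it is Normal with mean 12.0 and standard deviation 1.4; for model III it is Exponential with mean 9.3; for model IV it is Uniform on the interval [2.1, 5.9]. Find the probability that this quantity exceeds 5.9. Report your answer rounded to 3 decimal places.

0.687

Conditional on each model, P(X > 5.9): I: 0.965517; II: 0.999993; III: 0.530249; IV: 0.
By total probability, P(X > 5.9) = 0.24·0.965517 + 0.37·0.999993 + 0.16·0.530249 + 0.23·0 = 0.686562.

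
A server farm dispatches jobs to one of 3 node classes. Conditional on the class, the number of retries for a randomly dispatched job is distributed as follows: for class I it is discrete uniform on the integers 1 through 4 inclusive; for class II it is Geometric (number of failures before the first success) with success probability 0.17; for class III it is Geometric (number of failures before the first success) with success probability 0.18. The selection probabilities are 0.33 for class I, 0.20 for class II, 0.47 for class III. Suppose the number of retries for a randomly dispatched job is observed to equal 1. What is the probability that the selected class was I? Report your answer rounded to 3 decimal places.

0.458

Likelihoods P(X=1 | ·): I: 0.25; II: 0.1411; III: 0.1476.
Posterior ∝ prior × likelihood. Numerator for I: 0.33·0.25 = 0.0825.
Normalizing constant: 0.33·0.25 + 0.2·0.1411 + 0.47·0.1476 = 0.180092.
P(I | observation) = 0.0825 / 0.180092 = 0.458099.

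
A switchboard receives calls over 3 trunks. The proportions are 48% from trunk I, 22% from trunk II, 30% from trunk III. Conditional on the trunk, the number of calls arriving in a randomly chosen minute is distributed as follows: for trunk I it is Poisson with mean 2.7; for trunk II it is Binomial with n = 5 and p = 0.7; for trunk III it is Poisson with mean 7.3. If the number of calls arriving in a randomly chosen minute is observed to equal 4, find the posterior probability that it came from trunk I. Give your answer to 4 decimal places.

0.4090

Likelihoods P(X=4 | ·): I: 0.148816; II: 0.36015; III: 0.0799338.
Posterior ∝ prior × likelihood. Numerator for I: 0.48·0.148816 = 0.0714315.
Normalizing constant: 0.48·0.148816 + 0.22·0.36015 + 0.3·0.0799338 = 0.174645.
P(I | observation) = 0.0714315 / 0.174645 = 0.409011.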